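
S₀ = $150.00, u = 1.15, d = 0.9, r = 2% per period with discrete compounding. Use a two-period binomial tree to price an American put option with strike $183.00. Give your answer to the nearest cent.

$33.00

Risk-neutral probability p = (1 + 0.02 − 0.9)/(1.15 − 0.9) = 0.1200/0.2500 = 0.4800
Terminal stock prices: S_uu = 198.4, S_ud = 155.2, S_dd = 121.5
Terminal payoffs (K − S): max(-15.37, 0) = 0, max(27.75, 0) = 27.75, max(61.5, 0) = 61.5
Node u (S = 172.5): continuation = 1/1.02·[0.4800·0.0000 + 0.5200·27.7500] = 14.1471; exercise value = 10.5000 ≤ continuation, so V_u = 14.1471
Node d (S = 135): continuation = 1/1.02·[0.4800·27.7500 + 0.5200·61.5000] = 44.4118; exercise value = 48.0000 > continuation, so V_d = 48.0000 (exercise)
Node 0 (S = 150): continuation = 1/1.02·[0.4800·14.1471 + 0.5200·48.0000] = 31.1280; exercise value = 33.0000 > continuation, so V_0 = 33.0000 (exercise)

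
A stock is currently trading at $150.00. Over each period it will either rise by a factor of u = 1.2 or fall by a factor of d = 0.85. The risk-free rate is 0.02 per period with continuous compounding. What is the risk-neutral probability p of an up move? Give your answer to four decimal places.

p = 0.4863

Risk-neutral probability p = (e^0.02 − 0.85)/(1.2 − 0.85) = 0.1702/0.3500 = 0.4863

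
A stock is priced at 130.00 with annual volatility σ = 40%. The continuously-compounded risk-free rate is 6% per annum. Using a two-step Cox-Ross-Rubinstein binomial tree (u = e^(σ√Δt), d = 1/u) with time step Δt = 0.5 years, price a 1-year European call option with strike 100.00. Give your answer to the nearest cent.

42.41

CRR parameters: u = e^(σ√Δt) = e^(0.4·√0.5) = 1.3269, d = 1/u = 0.7536
Per-period rate: rΔt = 0.06·0.5 = 0.03, so R = e^0.03 = 1.0305
Risk-neutral probability p = (e^0.03 − 0.7536)/(1.3269 − 0.7536) = 0.2768/0.5733 = 0.4829
Terminal stock prices: S_uu = 228.9, S_ud = 130, S_dd = 73.84
Terminal payoffs (S − K): max(128.9, 0) = 128.9, max(30, 0) = 30, max(-26.16, 0) = 0
Node u (S = 172.5): V_u = e^(−0.03)·[0.4829·128.8850 + 0.5171·30.0000] = 75.4520
Node d (S = 97.97): V_d = e^(−0.03)·[0.4829·30.0000 + 0.5171·0.0000] = 14.0583
Node 0 (S = 130): V_0 = e^(−0.03)·[0.4829·75.4520 + 0.5171·14.0583] = 42.4126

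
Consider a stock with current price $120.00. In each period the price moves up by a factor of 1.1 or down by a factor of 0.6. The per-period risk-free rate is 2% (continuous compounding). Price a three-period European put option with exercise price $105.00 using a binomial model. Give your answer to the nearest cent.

$9.47

Risk-neutral probability p = (e^0.02 − 0.6)/(1.1 − 0.6) = 0.4202/0.5000 = 0.8404
Terminal stock prices: S_uuu = 159.7, S_uud = 87.12, S_udd = 47.52, S_ddd = 25.92
Terminal payoffs (K − S): max(-54.72, 0) = 0, max(17.88, 0) = 17.88, max(57.48, 0) = 57.48, max(79.08, 0) = 79.08
Node uu (S = 145.2): V_uu = e^(−0.02)·[0.8404·0.0000 + 0.1596·17.8800] = 2.7971
Node ud (S = 79.2): V_ud = e^(−0.02)·[0.8404·17.8800 + 0.1596·57.4800] = 23.7209
Node dd (S = 43.2): V_dd = e^(−0.02)·[0.8404·57.4800 + 0.1596·79.0800] = 59.7209
Node u (S = 132): V_u = e^(−0.02)·[0.8404·2.7971 + 0.1596·23.7209] = 6.0150
Node d (S = 72): V_d = e^(−0.02)·[0.8404·23.7209 + 0.1596·59.7209] = 28.8829
Node 0 (S = 120): V_0 = e^(−0.02)·[0.8404·6.0150 + 0.1596·28.8829] = 9.4732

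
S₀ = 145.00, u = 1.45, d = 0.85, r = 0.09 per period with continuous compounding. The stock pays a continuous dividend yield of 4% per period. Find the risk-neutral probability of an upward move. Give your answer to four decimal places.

p = 0.3355

Per-period risk-free factor R = e^0.09 = 1.0942; dividend-adjusted growth = e^(0.09−0.04) = 1.0513.
Risk-neutral probability p = (1.0513 − 0.85)/(1.45 − 0.85) = 0.2013/0.6000 = 0.3355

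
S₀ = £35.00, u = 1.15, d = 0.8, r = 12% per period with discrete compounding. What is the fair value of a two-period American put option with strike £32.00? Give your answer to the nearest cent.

Risk-neutral probability p = (1 + 0.12 − 0.8)/(1.15 − 0.8) = 0.3200/0.3500 = 0.9143
Terminal stock prices: S_uu = 46.29, S_ud = 32.2, S_dd = 22.4
Terminal payoffs (K − S): max(-14.29, 0) = 0, max(-0.2, 0) = 0, max(9.6, 0) = 9.6
Node u (S = 40.25): continuation = 1/1.12·[0.9143·0.0000 + 0.0857·0.0000] = 0.0000; exercise value = 0.0000 ≤ continuation, so V_u = 0.0000
Node d (S = 28): continuation = 1/1.12·[0.9143·0.0000 + 0.0857·9.6000] = 0.7347; exercise value = 4.0000 > continuation, so V_d = 4.0000 (exercise)
Node 0 (S = 35): continuation = 1/1.12·[0.9143·0.0000 + 0.0857·4.0000] = 0.3061; exercise value = 0.0000 ≤ continuation, so V_0 = 0.3061

£0.31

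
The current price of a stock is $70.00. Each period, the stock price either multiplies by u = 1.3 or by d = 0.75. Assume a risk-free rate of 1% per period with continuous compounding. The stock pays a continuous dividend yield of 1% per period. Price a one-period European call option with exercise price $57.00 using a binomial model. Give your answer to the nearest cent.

Per-period risk-free factor R = e^0.01 = 1.0101; dividend-adjusted growth = e^(0.01−0.01) = 1.0000.
Risk-neutral probability p = (1.0000 − 0.75)/(1.3 − 0.75) = 0.2500/0.5500 = 0.4545
Terminal stock prices: S_u = 91, S_d = 52.5
Terminal payoffs (S − K): max(34, 0) = 34, max(-4.5, 0) = 0
Node 0 (S = 70): V_0 = e^(−0.01)·[0.4545·34.0000 + 0.5455·0.0000] = 15.3008

$15.30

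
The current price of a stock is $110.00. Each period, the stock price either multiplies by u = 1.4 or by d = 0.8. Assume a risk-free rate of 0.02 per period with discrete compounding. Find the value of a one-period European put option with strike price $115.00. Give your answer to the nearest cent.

Risk-neutral probability p = (1 + 0.02 − 0.8)/(1.4 − 0.8) = 0.2200/0.6000 = 0.3667
Terminal stock prices: S_u = 154, S_d = 88
Terminal payoffs (K − S): max(-39, 0) = 0, max(27, 0) = 27
Node 0 (S = 110): V_0 = 1/1.02·[0.3667·0.0000 + 0.6333·27.0000] = 16.7647

$16.76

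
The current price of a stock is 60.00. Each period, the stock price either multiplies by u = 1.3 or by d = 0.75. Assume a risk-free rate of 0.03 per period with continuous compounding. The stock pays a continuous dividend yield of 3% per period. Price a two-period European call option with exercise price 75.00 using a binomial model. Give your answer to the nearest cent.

5.14

Per-period risk-free factor R = e^0.03 = 1.0305; dividend-adjusted growth = e^(0.03−0.03) = 1.0000.
Risk-neutral probability p = (1.0000 − 0.75)/(1.3 − 0.75) = 0.2500/0.5500 = 0.4545
Terminal stock prices: S_uu = 101.4, S_ud = 58.5, S_dd = 33.75
Terminal payoffs (S − K): max(26.4, 0) = 26.4, max(-16.5, 0) = 0, max(-41.25, 0) = 0
Node u (S = 78): V_u = e^(−0.03)·[0.4545·26.4000 + 0.5455·0.0000] = 11.6453
Node d (S = 45): V_d = e^(−0.03)·[0.4545·0.0000 + 0.5455·0.0000] = 0.0000
Node 0 (S = 60): V_0 = e^(−0.03)·[0.4545·11.6453 + 0.5455·0.0000] = 5.1369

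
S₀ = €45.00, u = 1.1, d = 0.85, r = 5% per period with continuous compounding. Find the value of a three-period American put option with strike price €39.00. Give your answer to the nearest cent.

€0.39

Risk-neutral probability p = (e^0.05 − 0.85)/(1.1 − 0.85) = 0.2013/0.2500 = 0.8051
Terminal stock prices: S_uuu = 59.9, S_uud = 46.28, S_udd = 35.76, S_ddd = 27.64
Terminal payoffs (K − S): max(-20.9, 0) = 0, max(-7.283, 0) = 0, max(3.236, 0) = 3.236, max(11.36, 0) = 11.36
Node uu (S = 54.45): continuation = e^(−0.05)·[0.8051·0.0000 + 0.1949·0.0000] = 0.0000; exercise value = 0.0000 ≤ continuation, so V_uu = 0.0000
Node ud (S = 42.08): continuation = e^(−0.05)·[0.8051·0.0000 + 0.1949·3.2362] = 0.6000; exercise value = 0.0000 ≤ continuation, so V_ud = 0.6000
Node dd (S = 32.51): continuation = e^(−0.05)·[0.8051·3.2362 + 0.1949·11.3644] = 4.5854; exercise value = 6.4875 > continuation, so V_dd = 6.4875 (exercise)
Node u (S = 49.5): continuation = e^(−0.05)·[0.8051·0.0000 + 0.1949·0.6000] = 0.1113; exercise value = 0.0000 ≤ continuation, so V_u = 0.1113
Node d (S = 38.25): continuation = e^(−0.05)·[0.8051·0.6000 + 0.1949·6.4875] = 1.6624; exercise value = 0.7500 ≤ continuation, so V_d = 1.6624
Node 0 (S = 45): continuation = e^(−0.05)·[0.8051·0.1113 + 0.1949·1.6624] = 0.3934; exercise value = 0.0000 ≤ continuation, so V_0 = 0.3934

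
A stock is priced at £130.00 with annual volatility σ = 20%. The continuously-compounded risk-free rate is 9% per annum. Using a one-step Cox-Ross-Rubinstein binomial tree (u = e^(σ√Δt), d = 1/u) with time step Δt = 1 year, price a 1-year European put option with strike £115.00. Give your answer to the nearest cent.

£2.47

CRR parameters: u = e^(σ√Δt) = e^(0.2·√1) = 1.2214, d = 1/u = 0.8187
Per-period rate: rΔt = 0.09·1 = 0.09, so R = e^0.09 = 1.0942
Risk-neutral probability p = (e^0.09 − 0.8187)/(1.2214 − 0.8187) = 0.2754/0.4027 = 0.6840
Terminal stock prices: S_u = 158.8, S_d = 106.4
Terminal payoffs (K − S): max(-43.78, 0) = 0, max(8.565, 0) = 8.565
Node 0 (S = 130): V_0 = e^(−0.09)·[0.6840·0.0000 + 0.3160·8.5650] = 2.4733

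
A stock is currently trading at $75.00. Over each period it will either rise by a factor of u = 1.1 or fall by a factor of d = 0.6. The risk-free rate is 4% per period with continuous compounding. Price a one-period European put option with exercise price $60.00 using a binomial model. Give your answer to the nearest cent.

$1.71

Risk-neutral probability p = (e^0.04 − 0.6)/(1.1 − 0.6) = 0.4408/0.5000 = 0.8816
Terminal stock prices: S_u = 82.5, S_d = 45
Terminal payoffs (K − S): max(-22.5, 0) = 0, max(15, 0) = 15
Node 0 (S = 75): V_0 = e^(−0.04)·[0.8816·0.0000 + 0.1184·15.0000] = 1.7061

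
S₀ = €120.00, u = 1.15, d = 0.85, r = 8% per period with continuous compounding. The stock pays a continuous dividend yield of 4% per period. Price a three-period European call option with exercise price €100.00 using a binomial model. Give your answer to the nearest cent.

€28.82

Per-period risk-free factor R = e^0.08 = 1.0833; dividend-adjusted growth = e^(0.08−0.04) = 1.0408.
Risk-neutral probability p = (1.0408 − 0.85)/(1.15 − 0.85) = 0.1908/0.3000 = 0.6360
Terminal stock prices: S_uuu = 182.5, S_uud = 134.9, S_udd = 99.7, S_ddd = 73.69
Terminal payoffs (S − K): max(82.5, 0) = 82.5, max(34.89, 0) = 34.89, max(-0.295, 0) = 0, max(-26.31, 0) = 0
Node uu (S = 158.7): V_uu = e^(−0.08)·[0.6360·82.5050 + 0.3640·34.8950] = 60.1656
Node ud (S = 117.3): V_ud = e^(−0.08)·[0.6360·34.8950 + 0.3640·0.0000] = 20.4881
Node dd (S = 86.7): V_dd = e^(−0.08)·[0.6360·0.0000 + 0.3640·0.0000] = 0.0000
Node u (S = 138): V_u = e^(−0.08)·[0.6360·60.1656 + 0.3640·20.4881] = 42.2090
Node d (S = 102): V_d = e^(−0.08)·[0.6360·20.4881 + 0.3640·0.0000] = 12.0293
Node 0 (S = 120): V_0 = e^(−0.08)·[0.6360·42.2090 + 0.3640·12.0293] = 28.8240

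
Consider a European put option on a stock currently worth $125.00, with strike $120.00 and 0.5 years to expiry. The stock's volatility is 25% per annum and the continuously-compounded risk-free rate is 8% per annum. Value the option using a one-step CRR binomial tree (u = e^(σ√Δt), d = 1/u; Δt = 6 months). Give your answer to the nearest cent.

CRR parameters: u = e^(σ√Δt) = e^(0.25·√0.5) = 1.1934, d = 1/u = 0.8380
Per-period rate: rΔt = 0.08·0.5 = 0.04, so R = e^0.04 = 1.0408
Risk-neutral probability p = (e^0.04 − 0.8380)/(1.1934 − 0.8380) = 0.2028/0.3554 = 0.5708
Terminal stock prices: S_u = 149.2, S_d = 104.7
Terminal payoffs (K − S): max(-29.17, 0) = 0, max(15.25, 0) = 15.25
Node 0 (S = 125): V_0 = e^(−0.04)·[0.5708·0.0000 + 0.4292·15.2541] = 6.2911

$6.29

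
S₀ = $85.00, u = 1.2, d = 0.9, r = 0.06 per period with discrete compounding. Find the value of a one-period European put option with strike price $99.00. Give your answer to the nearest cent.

$9.91

Risk-neutral probability p = (1 + 0.06 − 0.9)/(1.2 − 0.9) = 0.1600/0.3000 = 0.5333
Terminal stock prices: S_u = 102, S_d = 76.5
Terminal payoffs (K − S): max(-3, 0) = 0, max(22.5, 0) = 22.5
Node 0 (S = 85): V_0 = 1/1.06·[0.5333·0.0000 + 0.4667·22.5000] = 9.9057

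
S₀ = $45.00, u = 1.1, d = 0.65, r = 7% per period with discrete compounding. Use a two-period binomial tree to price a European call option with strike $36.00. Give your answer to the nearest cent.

$14.04

Risk-neutral probability p = (1 + 0.07 − 0.65)/(1.1 − 0.65) = 0.4200/0.4500 = 0.9333
Terminal stock prices: S_uu = 54.45, S_ud = 32.18, S_dd = 19.01
Terminal payoffs (S − K): max(18.45, 0) = 18.45, max(-3.825, 0) = 0, max(-16.99, 0) = 0
Node u (S = 49.5): V_u = 1/1.07·[0.9333·18.4500 + 0.0667·0.0000] = 16.0935
Node d (S = 29.25): V_d = 1/1.07·[0.9333·0.0000 + 0.0667·0.0000] = 0.0000
Node 0 (S = 45): V_0 = 1/1.07·[0.9333·16.0935 + 0.0667·0.0000] = 14.0379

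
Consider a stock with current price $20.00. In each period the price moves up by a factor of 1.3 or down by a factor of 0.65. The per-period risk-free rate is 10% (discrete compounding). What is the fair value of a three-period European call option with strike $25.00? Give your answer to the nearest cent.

$4.72

Risk-neutral probability p = (1 + 0.1 − 0.65)/(1.3 − 0.65) = 0.4500/0.6500 = 0.6923
Terminal stock prices: S_uuu = 43.94, S_uud = 21.97, S_udd = 10.99, S_ddd = 5.492
Terminal payoffs (S − K): max(18.94, 0) = 18.94, max(-3.03, 0) = 0, max(-14.01, 0) = 0, max(-19.51, 0) = 0
Node uu (S = 33.8): V_uu = 1/1.1·[0.6923·18.9400 + 0.3077·0.0000] = 11.9203
Node ud (S = 16.9): V_ud = 1/1.1·[0.6923·0.0000 + 0.3077·0.0000] = 0.0000
Node dd (S = 8.45): V_dd = 1/1.1·[0.6923·0.0000 + 0.3077·0.0000] = 0.0000
Node u (S = 26): V_u = 1/1.1·[0.6923·11.9203 + 0.3077·0.0000] = 7.5023
Node d (S = 13): V_d = 1/1.1·[0.6923·0.0000 + 0.3077·0.0000] = 0.0000
Node 0 (S = 20): V_0 = 1/1.1·[0.6923·7.5023 + 0.3077·0.0000] = 4.7217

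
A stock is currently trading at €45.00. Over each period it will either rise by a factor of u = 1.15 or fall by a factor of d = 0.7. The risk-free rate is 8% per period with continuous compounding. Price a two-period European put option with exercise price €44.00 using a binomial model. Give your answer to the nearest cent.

Risk-neutral probability p = (e^0.08 − 0.7)/(1.15 − 0.7) = 0.3833/0.4500 = 0.8517
Terminal stock prices: S_uu = 59.51, S_ud = 36.22, S_dd = 22.05
Terminal payoffs (K − S): max(-15.51, 0) = 0, max(7.775, 0) = 7.775, max(21.95, 0) = 21.95
Node u (S = 51.75): V_u = e^(−0.08)·[0.8517·0.0000 + 0.1483·7.7750] = 1.0640
Node d (S = 31.5): V_d = e^(−0.08)·[0.8517·7.7750 + 0.1483·21.9500] = 9.1171
Node 0 (S = 45): V_0 = e^(−0.08)·[0.8517·1.0640 + 0.1483·9.1171] = 2.0843

€2.08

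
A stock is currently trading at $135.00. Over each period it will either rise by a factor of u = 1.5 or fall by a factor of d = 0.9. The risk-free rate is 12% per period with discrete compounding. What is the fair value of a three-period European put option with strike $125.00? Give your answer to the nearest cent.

Risk-neutral probability p = (1 + 0.12 − 0.9)/(1.5 − 0.9) = 0.2200/0.6000 = 0.3667
Terminal stock prices: S_uuu = 455.6, S_uud = 273.4, S_udd = 164, S_ddd = 98.42
Terminal payoffs (K − S): max(-330.6, 0) = 0, max(-148.4, 0) = 0, max(-39.03, 0) = 0, max(26.58, 0) = 26.58
Node uu (S = 303.8): V_uu = 1/1.12·[0.3667·0.0000 + 0.6333·0.0000] = 0.0000
Node ud (S = 182.2): V_ud = 1/1.12·[0.3667·0.0000 + 0.6333·0.0000] = 0.0000
Node dd (S = 109.4): V_dd = 1/1.12·[0.3667·0.0000 + 0.6333·26.5850] = 15.0332
Node u (S = 202.5): V_u = 1/1.12·[0.3667·0.0000 + 0.6333·0.0000] = 0.0000
Node d (S = 121.5): V_d = 1/1.12·[0.3667·0.0000 + 0.6333·15.0332] = 8.5009
Node 0 (S = 135): V_0 = 1/1.12·[0.3667·0.0000 + 0.6333·8.5009] = 4.8071

$4.81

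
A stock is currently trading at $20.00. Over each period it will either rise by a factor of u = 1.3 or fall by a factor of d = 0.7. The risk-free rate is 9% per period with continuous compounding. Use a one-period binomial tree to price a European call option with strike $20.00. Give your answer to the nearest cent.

$3.60

Risk-neutral probability p = (e^0.09 − 0.7)/(1.3 − 0.7) = 0.3942/0.6000 = 0.6570
Terminal stock prices: S_u = 26, S_d = 14
Terminal payoffs (S − K): max(6, 0) = 6, max(-6, 0) = 0
Node 0 (S = 20): V_0 = e^(−0.09)·[0.6570·6.0000 + 0.3430·0.0000] = 3.6025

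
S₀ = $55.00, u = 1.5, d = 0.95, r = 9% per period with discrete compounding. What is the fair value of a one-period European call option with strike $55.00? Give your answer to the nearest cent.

$6.42

Risk-neutral probability p = (1 + 0.09 − 0.95)/(1.5 − 0.95) = 0.1400/0.5500 = 0.2545
Terminal stock prices: S_u = 82.5, S_d = 52.25
Terminal payoffs (S − K): max(27.5, 0) = 27.5, max(-2.75, 0) = 0
Node 0 (S = 55): V_0 = 1/1.09·[0.2545·27.5000 + 0.7455·0.0000] = 6.4220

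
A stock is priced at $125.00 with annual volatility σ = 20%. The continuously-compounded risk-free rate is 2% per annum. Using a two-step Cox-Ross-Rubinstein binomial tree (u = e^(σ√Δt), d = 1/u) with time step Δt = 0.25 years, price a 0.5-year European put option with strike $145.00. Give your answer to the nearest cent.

$20.46

CRR parameters: u = e^(σ√Δt) = e^(0.2·√0.25) = 1.1052, d = 1/u = 0.9048
Per-period rate: rΔt = 0.02·0.25 = 0.005, so R = e^0.005 = 1.0050
Risk-neutral probability p = (e^0.005 − 0.9048)/(1.1052 − 0.9048) = 0.1002/0.2003 = 0.5000
Terminal stock prices: S_uu = 152.7, S_ud = 125, S_dd = 102.3
Terminal payoffs (K − S): max(-7.675, 0) = 0, max(20, 0) = 20, max(42.66, 0) = 42.66
Node u (S = 138.1): V_u = e^(−0.005)·[0.5000·0.0000 + 0.5000·20.0000] = 9.9493
Node d (S = 113.1): V_d = e^(−0.005)·[0.5000·20.0000 + 0.5000·42.6587] = 31.1721
Node 0 (S = 125): V_0 = e^(−0.005)·[0.5000·9.9493 + 0.5000·31.1721] = 20.4573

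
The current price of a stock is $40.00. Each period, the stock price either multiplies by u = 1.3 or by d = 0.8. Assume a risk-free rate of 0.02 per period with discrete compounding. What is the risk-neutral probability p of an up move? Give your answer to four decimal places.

Risk-neutral probability p = (1 + 0.02 − 0.8)/(1.3 − 0.8) = 0.2200/0.5000 = 0.4400

p = 0.4400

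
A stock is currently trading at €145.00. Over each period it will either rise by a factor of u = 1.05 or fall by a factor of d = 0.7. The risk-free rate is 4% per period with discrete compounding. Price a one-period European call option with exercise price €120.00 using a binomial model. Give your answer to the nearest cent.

€30.12

Risk-neutral probability p = (1 + 0.04 − 0.7)/(1.05 − 0.7) = 0.3400/0.3500 = 0.9714
Terminal stock prices: S_u = 152.2, S_d = 101.5
Terminal payoffs (S − K): max(32.25, 0) = 32.25, max(-18.5, 0) = 0
Node 0 (S = 145): V_0 = 1/1.04·[0.9714·32.2500 + 0.0286·0.0000] = 30.1236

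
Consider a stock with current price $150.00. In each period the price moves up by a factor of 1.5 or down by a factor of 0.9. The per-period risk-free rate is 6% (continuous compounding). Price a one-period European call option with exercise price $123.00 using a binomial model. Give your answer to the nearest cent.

$34.16

Risk-neutral probability p = (e^0.06 − 0.9)/(1.5 − 0.9) = 0.1618/0.6000 = 0.2697
Terminal stock prices: S_u = 225, S_d = 135
Terminal payoffs (S − K): max(102, 0) = 102, max(12, 0) = 12
Node 0 (S = 150): V_0 = e^(−0.06)·[0.2697·102.0000 + 0.7303·12.0000] = 34.1630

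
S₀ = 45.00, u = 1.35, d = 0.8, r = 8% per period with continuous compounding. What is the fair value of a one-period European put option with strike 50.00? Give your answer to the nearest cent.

Risk-neutral probability p = (e^0.08 − 0.8)/(1.35 − 0.8) = 0.2833/0.5500 = 0.5151
Terminal stock prices: S_u = 60.75, S_d = 36
Terminal payoffs (K − S): max(-10.75, 0) = 0, max(14, 0) = 14
Node 0 (S = 45): V_0 = e^(−0.08)·[0.5151·0.0000 + 0.4849·14.0000] = 6.2671

6.27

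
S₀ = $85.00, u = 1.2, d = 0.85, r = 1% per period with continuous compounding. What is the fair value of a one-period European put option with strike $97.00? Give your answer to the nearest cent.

$13.30

Risk-neutral probability p = (e^0.01 − 0.85)/(1.2 − 0.85) = 0.1601/0.3500 = 0.4573
Terminal stock prices: S_u = 102, S_d = 72.25
Terminal payoffs (K − S): max(-5, 0) = 0, max(24.75, 0) = 24.75
Node 0 (S = 85): V_0 = e^(−0.01)·[0.4573·0.0000 + 0.5427·24.7500] = 13.2985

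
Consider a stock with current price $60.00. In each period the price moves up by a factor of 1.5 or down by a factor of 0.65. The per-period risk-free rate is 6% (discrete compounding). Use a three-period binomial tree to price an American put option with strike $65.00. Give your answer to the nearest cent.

$15.62

Risk-neutral probability p = (1 + 0.06 − 0.65)/(1.5 − 0.65) = 0.4100/0.8500 = 0.4824
Terminal stock prices: S_uuu = 202.5, S_uud = 87.75, S_udd = 38.03, S_ddd = 16.48
Terminal payoffs (K − S): max(-137.5, 0) = 0, max(-22.75, 0) = 0, max(26.97, 0) = 26.97, max(48.52, 0) = 48.52
Node uu (S = 135): continuation = 1/1.06·[0.4824·0.0000 + 0.5176·0.0000] = 0.0000; exercise value = 0.0000 ≤ continuation, so V_uu = 0.0000
Node ud (S = 58.5): continuation = 1/1.06·[0.4824·0.0000 + 0.5176·26.9750] = 13.1731; exercise value = 6.5000 ≤ continuation, so V_ud = 13.1731
Node dd (S = 25.35): continuation = 1/1.06·[0.4824·26.9750 + 0.5176·48.5225] = 35.9708; exercise value = 39.6500 > continuation, so V_dd = 39.6500 (exercise)
Node u (S = 90): continuation = 1/1.06·[0.4824·0.0000 + 0.5176·13.1731] = 6.4331; exercise value = 0.0000 ≤ continuation, so V_u = 6.4331
Node d (S = 39): continuation = 1/1.06·[0.4824·13.1731 + 0.5176·39.6500] = 25.3574; exercise value = 26.0000 > continuation, so V_d = 26.0000 (exercise)
Node 0 (S = 60): continuation = 1/1.06·[0.4824·6.4331 + 0.5176·26.0000] = 15.6244; exercise value = 5.0000 ≤ continuation, so V_0 = 15.6244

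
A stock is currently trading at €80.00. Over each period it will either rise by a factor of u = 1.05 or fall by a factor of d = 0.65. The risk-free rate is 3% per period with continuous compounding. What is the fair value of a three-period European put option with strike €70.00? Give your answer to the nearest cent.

Risk-neutral probability p = (e^0.03 − 0.65)/(1.05 − 0.65) = 0.3805/0.4000 = 0.9511
Terminal stock prices: S_uuu = 92.61, S_uud = 57.33, S_udd = 35.49, S_ddd = 21.97
Terminal payoffs (K − S): max(-22.61, 0) = 0, max(12.67, 0) = 12.67, max(34.51, 0) = 34.51, max(48.03, 0) = 48.03
Node uu (S = 88.2): V_uu = e^(−0.03)·[0.9511·0.0000 + 0.0489·12.6700] = 0.6008
Node ud (S = 54.6): V_ud = e^(−0.03)·[0.9511·12.6700 + 0.0489·34.5100] = 13.3312
Node dd (S = 33.8): V_dd = e^(−0.03)·[0.9511·34.5100 + 0.0489·48.0300] = 34.1312
Node u (S = 84): V_u = e^(−0.03)·[0.9511·0.6008 + 0.0489·13.3312] = 1.1867
Node d (S = 52): V_d = e^(−0.03)·[0.9511·13.3312 + 0.0489·34.1312] = 13.9235
Node 0 (S = 80): V_0 = e^(−0.03)·[0.9511·1.1867 + 0.0489·13.9235] = 1.7556

€1.76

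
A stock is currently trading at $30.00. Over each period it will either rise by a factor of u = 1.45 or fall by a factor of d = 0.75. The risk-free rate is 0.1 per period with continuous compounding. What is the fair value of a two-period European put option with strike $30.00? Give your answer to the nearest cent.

$2.61

Risk-neutral probability p = (e^0.1 − 0.75)/(1.45 − 0.75) = 0.3552/0.7000 = 0.5074
Terminal stock prices: S_uu = 63.08, S_ud = 32.62, S_dd = 16.88
Terminal payoffs (K − S): max(-33.08, 0) = 0, max(-2.625, 0) = 0, max(13.12, 0) = 13.12
Node u (S = 43.5): V_u = e^(−0.1)·[0.5074·0.0000 + 0.4926·0.0000] = 0.0000
Node d (S = 22.5): V_d = e^(−0.1)·[0.5074·0.0000 + 0.4926·13.1250] = 5.8503
Node 0 (S = 30): V_0 = e^(−0.1)·[0.5074·0.0000 + 0.4926·5.8503] = 2.6077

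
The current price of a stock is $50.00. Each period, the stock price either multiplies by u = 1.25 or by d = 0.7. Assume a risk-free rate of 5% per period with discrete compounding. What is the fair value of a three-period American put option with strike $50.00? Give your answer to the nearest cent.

$6.60

Risk-neutral probability p = (1 + 0.05 − 0.7)/(1.25 − 0.7) = 0.3500/0.5500 = 0.6364
Terminal stock prices: S_uuu = 97.66, S_uud = 54.69, S_udd = 30.62, S_ddd = 17.15
Terminal payoffs (K − S): max(-47.66, 0) = 0, max(-4.688, 0) = 0, max(19.38, 0) = 19.38, max(32.85, 0) = 32.85
Node uu (S = 78.12): continuation = 1/1.05·[0.6364·0.0000 + 0.3636·0.0000] = 0.0000; exercise value = 0.0000 ≤ continuation, so V_uu = 0.0000
Node ud (S = 43.75): continuation = 1/1.05·[0.6364·0.0000 + 0.3636·19.3750] = 6.7100; exercise value = 6.2500 ≤ continuation, so V_ud = 6.7100
Node dd (S = 24.5): continuation = 1/1.05·[0.6364·19.3750 + 0.3636·32.8500] = 23.1190; exercise value = 25.5000 > continuation, so V_dd = 25.5000 (exercise)
Node u (S = 62.5): continuation = 1/1.05·[0.6364·0.0000 + 0.3636·6.7100] = 2.3238; exercise value = 0.0000 ≤ continuation, so V_u = 2.3238
Node d (S = 35): continuation = 1/1.05·[0.6364·6.7100 + 0.3636·25.5000] = 12.8978; exercise value = 15.0000 > continuation, so V_d = 15.0000 (exercise)
Node 0 (S = 50): continuation = 1/1.05·[0.6364·2.3238 + 0.3636·15.0000] = 6.6032; exercise value = 0.0000 ≤ continuation, so V_0 = 6.6032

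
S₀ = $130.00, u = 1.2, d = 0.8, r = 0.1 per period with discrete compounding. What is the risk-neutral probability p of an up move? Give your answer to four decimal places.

Risk-neutral probability p = (1 + 0.1 − 0.8)/(1.2 − 0.8) = 0.3000/0.4000 = 0.7500

p = 0.7500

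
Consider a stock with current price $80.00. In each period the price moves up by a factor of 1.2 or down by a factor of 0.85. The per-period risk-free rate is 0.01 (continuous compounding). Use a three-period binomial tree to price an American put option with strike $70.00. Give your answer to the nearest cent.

Risk-neutral probability p = (e^0.01 − 0.85)/(1.2 − 0.85) = 0.1601/0.3500 = 0.4573
Terminal stock prices: S_uuu = 138.2, S_uud = 97.92, S_udd = 69.36, S_ddd = 49.13
Terminal payoffs (K − S): max(-68.24, 0) = 0, max(-27.92, 0) = 0, max(0.64, 0) = 0.64, max(20.87, 0) = 20.87
Node uu (S = 115.2): continuation = e^(−0.01)·[0.4573·0.0000 + 0.5427·0.0000] = 0.0000; exercise value = 0.0000 ≤ continuation, so V_uu = 0.0000
Node ud (S = 81.6): continuation = e^(−0.01)·[0.4573·0.0000 + 0.5427·0.6400] = 0.3439; exercise value = 0.0000 ≤ continuation, so V_ud = 0.3439
Node dd (S = 57.8): continuation = e^(−0.01)·[0.4573·0.6400 + 0.5427·20.8700] = 11.5035; exercise value = 12.2000 > continuation, so V_dd = 12.2000 (exercise)
Node u (S = 96): continuation = e^(−0.01)·[0.4573·0.0000 + 0.5427·0.3439] = 0.1848; exercise value = 0.0000 ≤ continuation, so V_u = 0.1848
Node d (S = 68): continuation = e^(−0.01)·[0.4573·0.3439 + 0.5427·12.2000] = 6.7109; exercise value = 2.0000 ≤ continuation, so V_d = 6.7109
Node 0 (S = 80): continuation = e^(−0.01)·[0.4573·0.1848 + 0.5427·6.7109] = 3.6895; exercise value = 0.0000 ≤ continuation, so V_0 = 3.6895

$3.69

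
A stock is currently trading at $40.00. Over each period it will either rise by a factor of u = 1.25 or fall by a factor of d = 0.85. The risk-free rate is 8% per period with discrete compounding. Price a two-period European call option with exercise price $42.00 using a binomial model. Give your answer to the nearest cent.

$6.02

Risk-neutral probability p = (1 + 0.08 − 0.85)/(1.25 − 0.85) = 0.2300/0.4000 = 0.5750
Terminal stock prices: S_uu = 62.5, S_ud = 42.5, S_dd = 28.9
Terminal payoffs (S − K): max(20.5, 0) = 20.5, max(0.5, 0) = 0.5, max(-13.1, 0) = 0
Node u (S = 50): V_u = 1/1.08·[0.5750·20.5000 + 0.4250·0.5000] = 11.1111
Node d (S = 34): V_d = 1/1.08·[0.5750·0.5000 + 0.4250·0.0000] = 0.2662
Node 0 (S = 40): V_0 = 1/1.08·[0.5750·11.1111 + 0.4250·0.2662] = 6.0204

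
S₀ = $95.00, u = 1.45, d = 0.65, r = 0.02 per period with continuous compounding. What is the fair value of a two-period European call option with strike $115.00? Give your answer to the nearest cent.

Risk-neutral probability p = (e^0.02 − 0.65)/(1.45 − 0.65) = 0.3702/0.8000 = 0.4628
Terminal stock prices: S_uu = 199.7, S_ud = 89.54, S_dd = 40.14
Terminal payoffs (S − K): max(84.74, 0) = 84.74, max(-25.46, 0) = 0, max(-74.86, 0) = 0
Node u (S = 137.8): V_u = e^(−0.02)·[0.4628·84.7375 + 0.5372·0.0000] = 38.4360
Node d (S = 61.75): V_d = e^(−0.02)·[0.4628·0.0000 + 0.5372·0.0000] = 0.0000
Node 0 (S = 95): V_0 = e^(−0.02)·[0.4628·38.4360 + 0.5372·0.0000] = 17.4341

$17.43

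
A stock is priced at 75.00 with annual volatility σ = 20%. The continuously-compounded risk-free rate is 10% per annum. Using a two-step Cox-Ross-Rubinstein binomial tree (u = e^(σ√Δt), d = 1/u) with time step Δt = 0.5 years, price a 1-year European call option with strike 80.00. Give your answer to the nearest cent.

CRR parameters: u = e^(σ√Δt) = e^(0.2·√0.5) = 1.1519, d = 1/u = 0.8681
Per-period rate: rΔt = 0.1·0.5 = 0.05, so R = e^0.05 = 1.0513
Risk-neutral probability p = (e^0.05 − 0.8681)/(1.1519 − 0.8681) = 0.1831/0.2838 = 0.6454
Terminal stock prices: S_uu = 99.52, S_ud = 75, S_dd = 56.52
Terminal payoffs (S − K): max(19.52, 0) = 19.52, max(-5, 0) = 0, max(-23.48, 0) = 0
Node u (S = 86.39): V_u = e^(−0.05)·[0.6454·19.5172 + 0.3546·0.0000] = 11.9816
Node d (S = 65.11): V_d = e^(−0.05)·[0.6454·0.0000 + 0.3546·0.0000] = 0.0000
Node 0 (S = 75): V_0 = e^(−0.05)·[0.6454·11.9816 + 0.3546·0.0000] = 7.3554

7.36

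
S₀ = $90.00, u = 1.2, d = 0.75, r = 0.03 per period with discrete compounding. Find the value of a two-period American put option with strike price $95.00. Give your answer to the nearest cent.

Risk-neutral probability p = (1 + 0.03 − 0.75)/(1.2 − 0.75) = 0.2800/0.4500 = 0.6222
Terminal stock prices: S_uu = 129.6, S_ud = 81, S_dd = 50.62
Terminal payoffs (K − S): max(-34.6, 0) = 0, max(14, 0) = 14, max(44.38, 0) = 44.38
Node u (S = 108): continuation = 1/1.03·[0.6222·0.0000 + 0.3778·14.0000] = 5.1348; exercise value = 0.0000 ≤ continuation, so V_u = 5.1348
Node d (S = 67.5): continuation = 1/1.03·[0.6222·14.0000 + 0.3778·44.3750] = 24.7330; exercise value = 27.5000 > continuation, so V_d = 27.5000 (exercise)
Node 0 (S = 90): continuation = 1/1.03·[0.6222·5.1348 + 0.3778·27.5000] = 13.1883; exercise value = 5.0000 ≤ continuation, so V_0 = 13.1883

$13.19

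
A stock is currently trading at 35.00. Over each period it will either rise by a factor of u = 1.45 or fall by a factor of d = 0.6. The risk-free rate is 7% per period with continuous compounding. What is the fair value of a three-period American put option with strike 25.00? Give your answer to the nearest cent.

3.32

Risk-neutral probability p = (e^0.07 − 0.6)/(1.45 − 0.6) = 0.4725/0.8500 = 0.5559
Terminal stock prices: S_uuu = 106.7, S_uud = 44.15, S_udd = 18.27, S_ddd = 7.56
Terminal payoffs (K − S): max(-81.7, 0) = 0, max(-19.15, 0) = 0, max(6.73, 0) = 6.73, max(17.44, 0) = 17.44
Node uu (S = 73.59): continuation = e^(−0.07)·[0.5559·0.0000 + 0.4441·0.0000] = 0.0000; exercise value = 0.0000 ≤ continuation, so V_uu = 0.0000
Node ud (S = 30.45): continuation = e^(−0.07)·[0.5559·0.0000 + 0.4441·6.7300] = 2.7868; exercise value = 0.0000 ≤ continuation, so V_ud = 2.7868
Node dd (S = 12.6): continuation = e^(−0.07)·[0.5559·6.7300 + 0.4441·17.4400] = 10.7098; exercise value = 12.4000 > continuation, so V_dd = 12.4000 (exercise)
Node u (S = 50.75): continuation = e^(−0.07)·[0.5559·0.0000 + 0.4441·2.7868] = 1.1540; exercise value = 0.0000 ≤ continuation, so V_u = 1.1540
Node d (S = 21): continuation = e^(−0.07)·[0.5559·2.7868 + 0.4441·12.4000] = 6.5791; exercise value = 4.0000 ≤ continuation, so V_d = 6.5791
Node 0 (S = 35): continuation = e^(−0.07)·[0.5559·1.1540 + 0.4441·6.5791] = 3.3224; exercise value = 0.0000 ≤ continuation, so V_0 = 3.3224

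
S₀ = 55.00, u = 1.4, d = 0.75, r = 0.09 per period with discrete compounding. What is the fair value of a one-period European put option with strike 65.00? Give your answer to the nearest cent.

Risk-neutral probability p = (1 + 0.09 − 0.75)/(1.4 − 0.75) = 0.3400/0.6500 = 0.5231
Terminal stock prices: S_u = 77, S_d = 41.25
Terminal payoffs (K − S): max(-12, 0) = 0, max(23.75, 0) = 23.75
Node 0 (S = 55): V_0 = 1/1.09·[0.5231·0.0000 + 0.4769·23.7500] = 10.3917

10.39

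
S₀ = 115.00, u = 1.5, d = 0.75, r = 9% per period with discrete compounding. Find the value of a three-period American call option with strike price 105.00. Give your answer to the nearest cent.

43.55

Risk-neutral probability p = (1 + 0.09 − 0.75)/(1.5 − 0.75) = 0.3400/0.7500 = 0.4533
Terminal stock prices: S_uuu = 388.1, S_uud = 194.1, S_udd = 97.03, S_ddd = 48.52
Terminal payoffs (S − K): max(283.1, 0) = 283.1, max(89.06, 0) = 89.06, max(-7.969, 0) = 0, max(-56.48, 0) = 0
Node uu (S = 258.8): continuation = 1/1.09·[0.4533·283.1250 + 0.5467·89.0625] = 162.4197; exercise value = 153.7500 ≤ continuation, so V_uu = 162.4197
Node ud (S = 129.4): continuation = 1/1.09·[0.4533·89.0625 + 0.5467·0.0000] = 37.0413; exercise value = 24.3750 ≤ continuation, so V_ud = 37.0413
Node dd (S = 64.69): continuation = 1/1.09·[0.4533·0.0000 + 0.5467·0.0000] = 0.0000; exercise value = 0.0000 ≤ continuation, so V_dd = 0.0000
Node u (S = 172.5): continuation = 1/1.09·[0.4533·162.4197 + 0.5467·37.0413] = 86.1280; exercise value = 67.5000 ≤ continuation, so V_u = 86.1280
Node d (S = 86.25): continuation = 1/1.09·[0.4533·37.0413 + 0.5467·0.0000] = 15.4055; exercise value = 0.0000 ≤ continuation, so V_d = 15.4055
Node 0 (S = 115): continuation = 1/1.09·[0.4533·86.1280 + 0.5467·15.4055] = 43.5471; exercise value = 10.0000 ≤ continuation, so V_0 = 43.5471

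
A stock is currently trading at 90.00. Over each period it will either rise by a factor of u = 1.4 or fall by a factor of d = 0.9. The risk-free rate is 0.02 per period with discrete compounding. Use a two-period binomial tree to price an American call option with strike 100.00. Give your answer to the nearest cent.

8.93

Risk-neutral probability p = (1 + 0.02 − 0.9)/(1.4 − 0.9) = 0.1200/0.5000 = 0.2400
Terminal stock prices: S_uu = 176.4, S_ud = 113.4, S_dd = 72.9
Terminal payoffs (S − K): max(76.4, 0) = 76.4, max(13.4, 0) = 13.4, max(-27.1, 0) = 0
Node u (S = 126): continuation = 1/1.02·[0.2400·76.4000 + 0.7600·13.4000] = 27.9608; exercise value = 26.0000 ≤ continuation, so V_u = 27.9608
Node d (S = 81): continuation = 1/1.02·[0.2400·13.4000 + 0.7600·0.0000] = 3.1529; exercise value = 0.0000 ≤ continuation, so V_d = 3.1529
Node 0 (S = 90): continuation = 1/1.02·[0.2400·27.9608 + 0.7600·3.1529] = 8.9283; exercise value = 0.0000 ≤ continuation, so V_0 = 8.9283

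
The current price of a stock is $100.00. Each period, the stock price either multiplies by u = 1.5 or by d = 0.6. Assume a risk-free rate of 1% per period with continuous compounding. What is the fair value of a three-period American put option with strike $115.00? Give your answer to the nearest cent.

Risk-neutral probability p = (e^0.01 − 0.6)/(1.5 − 0.6) = 0.4101/0.9000 = 0.4556
Terminal stock prices: S_uuu = 337.5, S_uud = 135, S_udd = 54, S_ddd = 21.6
Terminal payoffs (K − S): max(-222.5, 0) = 0, max(-20, 0) = 0, max(61, 0) = 61, max(93.4, 0) = 93.4
Node uu (S = 225): continuation = e^(−0.01)·[0.4556·0.0000 + 0.5444·0.0000] = 0.0000; exercise value = 0.0000 ≤ continuation, so V_uu = 0.0000
Node ud (S = 90): continuation = e^(−0.01)·[0.4556·0.0000 + 0.5444·61.0000] = 32.8773; exercise value = 25.0000 ≤ continuation, so V_ud = 32.8773
Node dd (S = 36): continuation = e^(−0.01)·[0.4556·61.0000 + 0.5444·93.4000] = 77.8557; exercise value = 79.0000 > continuation, so V_dd = 79.0000 (exercise)
Node u (S = 150): continuation = e^(−0.01)·[0.4556·0.0000 + 0.5444·32.8773] = 17.7199; exercise value = 0.0000 ≤ continuation, so V_u = 17.7199
Node d (S = 60): continuation = e^(−0.01)·[0.4556·32.8773 + 0.5444·79.0000] = 57.4090; exercise value = 55.0000 ≤ continuation, so V_d = 57.4090
Node 0 (S = 100): continuation = e^(−0.01)·[0.4556·17.7199 + 0.5444·57.4090] = 38.9349; exercise value = 15.0000 ≤ continuation, so V_0 = 38.9349

$38.93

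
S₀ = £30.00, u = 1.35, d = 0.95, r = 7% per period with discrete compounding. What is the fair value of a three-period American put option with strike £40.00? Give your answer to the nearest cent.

£10.00

Risk-neutral probability p = (1 + 0.07 − 0.95)/(1.35 − 0.95) = 0.1200/0.4000 = 0.3000
Terminal stock prices: S_uuu = 73.81, S_uud = 51.94, S_udd = 36.55, S_ddd = 25.72
Terminal payoffs (K − S): max(-33.81, 0) = 0, max(-11.94, 0) = 0, max(3.449, 0) = 3.449, max(14.28, 0) = 14.28
Node uu (S = 54.68): continuation = 1/1.07·[0.3000·0.0000 + 0.7000·0.0000] = 0.0000; exercise value = 0.0000 ≤ continuation, so V_uu = 0.0000
Node ud (S = 38.48): continuation = 1/1.07·[0.3000·0.0000 + 0.7000·3.4488] = 2.2562; exercise value = 1.5250 ≤ continuation, so V_ud = 2.2562
Node dd (S = 27.07): continuation = 1/1.07·[0.3000·3.4488 + 0.7000·14.2788] = 10.3082; exercise value = 12.9250 > continuation, so V_dd = 12.9250 (exercise)
Node u (S = 40.5): continuation = 1/1.07·[0.3000·0.0000 + 0.7000·2.2562] = 1.4760; exercise value = 0.0000 ≤ continuation, so V_u = 1.4760
Node d (S = 28.5): continuation = 1/1.07·[0.3000·2.2562 + 0.7000·12.9250] = 9.0882; exercise value = 11.5000 > continuation, so V_d = 11.5000 (exercise)
Node 0 (S = 30): continuation = 1/1.07·[0.3000·1.4760 + 0.7000·11.5000] = 7.9372; exercise value = 10.0000 > continuation, so V_0 = 10.0000 (exercise)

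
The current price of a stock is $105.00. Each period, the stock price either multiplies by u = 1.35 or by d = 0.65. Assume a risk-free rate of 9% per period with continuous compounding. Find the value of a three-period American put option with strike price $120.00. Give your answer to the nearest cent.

Risk-neutral probability p = (e^0.09 − 0.65)/(1.35 − 0.65) = 0.4442/0.7000 = 0.6345
Terminal stock prices: S_uuu = 258.3, S_uud = 124.4, S_udd = 59.89, S_ddd = 28.84
Terminal payoffs (K − S): max(-138.3, 0) = 0, max(-4.386, 0) = 0, max(60.11, 0) = 60.11, max(91.16, 0) = 91.16
Node uu (S = 191.4): continuation = e^(−0.09)·[0.6345·0.0000 + 0.3655·0.0000] = 0.0000; exercise value = 0.0000 ≤ continuation, so V_uu = 0.0000
Node ud (S = 92.14): continuation = e^(−0.09)·[0.6345·0.0000 + 0.3655·60.1106] = 20.0776; exercise value = 27.8625 > continuation, so V_ud = 27.8625 (exercise)
Node dd (S = 44.36): continuation = e^(−0.09)·[0.6345·60.1106 + 0.3655·91.1644] = 65.3092; exercise value = 75.6375 > continuation, so V_dd = 75.6375 (exercise)
Node u (S = 141.8): continuation = e^(−0.09)·[0.6345·0.0000 + 0.3655·27.8625] = 9.3064; exercise value = 0.0000 ≤ continuation, so V_u = 9.3064
Node d (S = 68.25): continuation = e^(−0.09)·[0.6345·27.8625 + 0.3655·75.6375] = 41.4217; exercise value = 51.7500 > continuation, so V_d = 51.7500 (exercise)
Node 0 (S = 105): continuation = e^(−0.09)·[0.6345·9.3064 + 0.3655·51.7500] = 22.6820; exercise value = 15.0000 ≤ continuation, so V_0 = 22.6820

$22.68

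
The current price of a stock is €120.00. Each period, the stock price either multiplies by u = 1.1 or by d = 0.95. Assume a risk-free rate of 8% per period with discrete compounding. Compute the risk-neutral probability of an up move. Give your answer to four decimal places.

Risk-neutral probability p = (1 + 0.08 − 0.95)/(1.1 − 0.95) = 0.1300/0.1500 = 0.8667

p = 0.8667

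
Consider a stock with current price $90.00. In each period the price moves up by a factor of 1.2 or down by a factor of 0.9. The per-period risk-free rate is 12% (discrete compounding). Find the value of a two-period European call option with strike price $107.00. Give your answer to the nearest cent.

$9.69

Risk-neutral probability p = (1 + 0.12 − 0.9)/(1.2 − 0.9) = 0.2200/0.3000 = 0.7333
Terminal stock prices: S_uu = 129.6, S_ud = 97.2, S_dd = 72.9
Terminal payoffs (S − K): max(22.6, 0) = 22.6, max(-9.8, 0) = 0, max(-34.1, 0) = 0
Node u (S = 108): V_u = 1/1.12·[0.7333·22.6000 + 0.2667·0.0000] = 14.7976
Node d (S = 81): V_d = 1/1.12·[0.7333·0.0000 + 0.2667·0.0000] = 0.0000
Node 0 (S = 90): V_0 = 1/1.12·[0.7333·14.7976 + 0.2667·0.0000] = 9.6889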